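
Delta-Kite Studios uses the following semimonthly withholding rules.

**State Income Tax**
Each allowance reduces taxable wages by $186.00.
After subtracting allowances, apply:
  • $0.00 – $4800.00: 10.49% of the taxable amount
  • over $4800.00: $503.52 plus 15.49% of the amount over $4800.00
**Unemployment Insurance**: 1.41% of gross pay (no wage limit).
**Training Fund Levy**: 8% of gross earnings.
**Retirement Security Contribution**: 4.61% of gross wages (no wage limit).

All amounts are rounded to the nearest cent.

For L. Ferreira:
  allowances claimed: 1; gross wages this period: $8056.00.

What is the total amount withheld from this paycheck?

$2108.51

State Income Tax: taxable = $8056.00 − 1×$186.00 = $7870.00
  $503.52 + 15.49% × ($7870.00 − $4800.00) = $503.52 + 15.49% × $3070.00 = $979.06
Unemployment Insurance: 1.41% × $8056.00 = $113.59
Training Fund Levy: 8% × $8056.00 = $644.48
Retirement Security Contribution: 4.61% × $8056.00 = $371.38
Total: $979.06 + $113.59 + $644.48 + $371.38 = $2108.51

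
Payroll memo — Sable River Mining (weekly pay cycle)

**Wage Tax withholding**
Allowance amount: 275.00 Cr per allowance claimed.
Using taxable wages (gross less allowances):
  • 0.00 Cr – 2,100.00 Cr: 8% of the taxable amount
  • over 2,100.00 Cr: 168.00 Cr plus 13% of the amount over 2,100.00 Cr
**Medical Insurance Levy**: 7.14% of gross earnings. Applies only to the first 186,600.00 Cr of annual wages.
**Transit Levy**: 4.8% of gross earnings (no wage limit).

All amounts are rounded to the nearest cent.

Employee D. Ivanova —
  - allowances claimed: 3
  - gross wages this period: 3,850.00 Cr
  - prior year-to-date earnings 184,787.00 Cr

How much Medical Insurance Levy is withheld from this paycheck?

129.45 Cr

Medical Insurance Levy: cap 186,600.00 Cr − YTD 184,787.00 Cr = 1,813.00 Cr subject; 7.14% × 1,813.00 Cr = 129.45 Cr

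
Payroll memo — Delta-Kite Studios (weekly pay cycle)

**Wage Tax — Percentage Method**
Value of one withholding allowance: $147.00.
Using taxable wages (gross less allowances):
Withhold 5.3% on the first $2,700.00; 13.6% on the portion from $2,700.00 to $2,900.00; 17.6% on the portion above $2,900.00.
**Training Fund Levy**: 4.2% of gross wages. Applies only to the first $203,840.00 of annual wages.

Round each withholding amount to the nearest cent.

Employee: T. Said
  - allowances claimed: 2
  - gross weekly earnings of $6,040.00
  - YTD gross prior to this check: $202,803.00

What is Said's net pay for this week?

$5,325.25

Wage Tax: taxable = $6,040.00 − 2×$147.00 = $5,746.00
  $170.30 + 17.6% × ($5,746.00 − $2,900.00) = $170.30 + 17.6% × $2,846.00 = $671.20
Training Fund Levy: cap $203,840.00 − YTD $202,803.00 = $1,037.00 subject; 4.2% × $1,037.00 = $43.55
Total withheld: $671.20 + $43.55 = $714.75
Net pay: $6,040.00 − $714.75 = $5,325.25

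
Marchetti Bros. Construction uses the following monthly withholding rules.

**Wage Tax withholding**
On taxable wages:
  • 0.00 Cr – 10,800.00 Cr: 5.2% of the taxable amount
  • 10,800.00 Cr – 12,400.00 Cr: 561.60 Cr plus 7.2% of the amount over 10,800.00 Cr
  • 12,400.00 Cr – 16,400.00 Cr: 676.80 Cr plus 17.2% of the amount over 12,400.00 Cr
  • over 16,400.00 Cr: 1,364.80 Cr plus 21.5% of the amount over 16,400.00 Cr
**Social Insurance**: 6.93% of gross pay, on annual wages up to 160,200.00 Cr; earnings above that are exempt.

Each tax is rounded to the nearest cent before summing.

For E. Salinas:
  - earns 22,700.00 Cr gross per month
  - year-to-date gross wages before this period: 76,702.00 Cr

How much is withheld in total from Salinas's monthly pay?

Wage Tax: taxable = 22,700.00 Cr
  1,364.80 Cr + 21.5% × (22,700.00 Cr − 16,400.00 Cr) = 1,364.80 Cr + 21.5% × 6,300.00 Cr = 2,719.30 Cr
Social Insurance: 6.93% × 22,700.00 Cr = 1,573.11 Cr
Total: 2,719.30 Cr + 1,573.11 Cr = 4,292.41 Cr

4,292.41 Cr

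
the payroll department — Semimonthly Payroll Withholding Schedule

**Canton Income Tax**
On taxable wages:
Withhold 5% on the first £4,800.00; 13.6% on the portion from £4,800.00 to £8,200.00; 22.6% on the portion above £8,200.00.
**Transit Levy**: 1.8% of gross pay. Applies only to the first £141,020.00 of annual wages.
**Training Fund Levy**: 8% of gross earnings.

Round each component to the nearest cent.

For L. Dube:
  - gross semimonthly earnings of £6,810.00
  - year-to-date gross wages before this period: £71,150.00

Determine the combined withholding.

£1,180.74

Canton Income Tax: taxable = £6,810.00
  £240.00 + 13.6% × (£6,810.00 − £4,800.00) = £240.00 + 13.6% × £2,010.00 = £513.36
Transit Levy: 1.8% × £6,810.00 = £122.58
Training Fund Levy: 8% × £6,810.00 = £544.80
Total: £513.36 + £122.58 + £544.80 = £1,180.74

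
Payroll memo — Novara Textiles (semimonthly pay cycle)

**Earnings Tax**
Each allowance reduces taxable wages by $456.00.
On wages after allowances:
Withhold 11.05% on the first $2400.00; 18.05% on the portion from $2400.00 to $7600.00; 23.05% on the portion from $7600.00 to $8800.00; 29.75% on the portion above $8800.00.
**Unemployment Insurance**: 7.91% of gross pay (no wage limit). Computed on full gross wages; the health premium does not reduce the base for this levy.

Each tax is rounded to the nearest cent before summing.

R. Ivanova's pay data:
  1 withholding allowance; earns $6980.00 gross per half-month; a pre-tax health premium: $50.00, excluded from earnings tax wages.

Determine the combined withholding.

Earnings Tax: taxable = $6980.00 − $50.00 − 1×$456.00 = $6474.00
  $265.20 + 18.05% × ($6474.00 − $2400.00) = $265.20 + 18.05% × $4074.00 = $1000.56
Unemployment Insurance: 7.91% × $6980.00 = $552.12
Total: $1000.56 + $552.12 = $1552.68

$1552.68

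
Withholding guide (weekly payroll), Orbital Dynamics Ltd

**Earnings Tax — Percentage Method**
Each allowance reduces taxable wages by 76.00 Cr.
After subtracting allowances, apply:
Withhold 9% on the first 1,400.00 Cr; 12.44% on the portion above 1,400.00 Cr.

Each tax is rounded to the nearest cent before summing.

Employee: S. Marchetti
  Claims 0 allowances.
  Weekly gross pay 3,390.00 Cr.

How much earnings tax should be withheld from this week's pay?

373.56 Cr

Earnings Tax: taxable = 3,390.00 Cr
  126.00 Cr + 12.44% × (3,390.00 Cr − 1,400.00 Cr) = 126.00 Cr + 12.44% × 1,990.00 Cr = 373.56 Cr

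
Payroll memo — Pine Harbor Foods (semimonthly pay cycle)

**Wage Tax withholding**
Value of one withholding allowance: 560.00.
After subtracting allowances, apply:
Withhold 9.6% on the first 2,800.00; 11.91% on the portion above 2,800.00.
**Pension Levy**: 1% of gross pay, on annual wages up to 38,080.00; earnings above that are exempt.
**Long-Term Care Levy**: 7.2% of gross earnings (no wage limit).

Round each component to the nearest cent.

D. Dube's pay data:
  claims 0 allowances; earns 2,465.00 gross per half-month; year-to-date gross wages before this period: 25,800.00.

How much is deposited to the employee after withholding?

2,026.23

Wage Tax: taxable = 2,465.00
  9.6% × 2,465.00 = 236.64
Pension Levy: 1% × 2,465.00 = 24.65
Long-Term Care Levy: 7.2% × 2,465.00 = 177.48
Total withheld: 236.64 + 24.65 + 177.48 = 438.77
Net pay: 2,465.00 − 438.77 = 2,026.23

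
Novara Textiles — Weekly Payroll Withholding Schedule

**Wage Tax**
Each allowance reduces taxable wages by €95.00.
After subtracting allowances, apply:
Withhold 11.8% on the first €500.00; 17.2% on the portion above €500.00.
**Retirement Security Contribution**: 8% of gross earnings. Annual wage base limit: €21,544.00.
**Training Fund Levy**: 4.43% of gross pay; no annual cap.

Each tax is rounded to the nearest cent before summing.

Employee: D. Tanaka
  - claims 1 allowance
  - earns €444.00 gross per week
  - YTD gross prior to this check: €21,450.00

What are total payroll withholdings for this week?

€68.37

Wage Tax: taxable = €444.00 − 1×€95.00 = €349.00
  11.8% × €349.00 = €41.18
Retirement Security Contribution: cap €21,544.00 − YTD €21,450.00 = €94.00 subject; 8% × €94.00 = €7.52
Training Fund Levy: 4.43% × €444.00 = €19.67
Total: €41.18 + €7.52 + €19.67 = €68.37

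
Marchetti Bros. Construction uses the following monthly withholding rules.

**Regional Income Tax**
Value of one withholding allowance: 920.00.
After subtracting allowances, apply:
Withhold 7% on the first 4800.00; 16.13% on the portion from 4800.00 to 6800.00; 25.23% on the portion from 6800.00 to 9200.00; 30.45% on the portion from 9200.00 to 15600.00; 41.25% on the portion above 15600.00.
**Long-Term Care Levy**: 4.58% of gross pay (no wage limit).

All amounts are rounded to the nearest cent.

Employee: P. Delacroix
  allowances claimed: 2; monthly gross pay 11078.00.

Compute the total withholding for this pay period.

1783.06

Regional Income Tax: taxable = 11078.00 − 2×920.00 = 9238.00
  1264.12 + 30.45% × (9238.00 − 9200.00) = 1264.12 + 30.45% × 38.00 = 1275.69
Long-Term Care Levy: 4.58% × 11078.00 = 507.37
Total: 1275.69 + 507.37 = 1783.06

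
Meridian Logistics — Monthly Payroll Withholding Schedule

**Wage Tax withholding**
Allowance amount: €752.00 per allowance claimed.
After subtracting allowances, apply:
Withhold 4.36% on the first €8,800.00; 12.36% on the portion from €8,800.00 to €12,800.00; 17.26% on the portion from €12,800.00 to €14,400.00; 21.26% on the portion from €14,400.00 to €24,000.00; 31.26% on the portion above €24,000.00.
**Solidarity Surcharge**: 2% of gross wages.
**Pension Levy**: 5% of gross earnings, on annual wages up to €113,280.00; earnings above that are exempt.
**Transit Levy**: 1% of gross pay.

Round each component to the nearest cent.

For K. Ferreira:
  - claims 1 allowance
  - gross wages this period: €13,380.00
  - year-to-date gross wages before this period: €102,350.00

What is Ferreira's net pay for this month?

€11,575.28

Wage Tax: taxable = €13,380.00 − 1×€752.00 = €12,628.00
  €383.68 + 12.36% × (€12,628.00 − €8,800.00) = €383.68 + 12.36% × €3,828.00 = €856.82
Solidarity Surcharge: 2% × €13,380.00 = €267.60
Pension Levy: cap €113,280.00 − YTD €102,350.00 = €10,930.00 subject; 5% × €10,930.00 = €546.50
Transit Levy: 1% × €13,380.00 = €133.80
Total withheld: €856.82 + €267.60 + €546.50 + €133.80 = €1,804.72
Net pay: €13,380.00 − €1,804.72 = €11,575.28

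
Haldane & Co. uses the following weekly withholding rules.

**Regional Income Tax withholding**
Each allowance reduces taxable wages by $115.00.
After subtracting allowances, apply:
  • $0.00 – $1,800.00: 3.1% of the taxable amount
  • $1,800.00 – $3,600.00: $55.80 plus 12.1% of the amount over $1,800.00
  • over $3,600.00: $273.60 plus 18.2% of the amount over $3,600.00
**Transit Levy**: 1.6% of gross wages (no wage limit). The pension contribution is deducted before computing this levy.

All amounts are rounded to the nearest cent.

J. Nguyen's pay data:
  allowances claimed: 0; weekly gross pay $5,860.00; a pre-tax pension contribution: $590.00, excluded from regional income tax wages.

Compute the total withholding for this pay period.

$661.86

Regional Income Tax: taxable = $5,860.00 − $590.00 = $5,270.00
  $273.60 + 18.2% × ($5,270.00 − $3,600.00) = $273.60 + 18.2% × $1,670.00 = $577.54
Transit Levy: 1.6% × $5,270.00 = $84.32
Total: $577.54 + $84.32 = $661.86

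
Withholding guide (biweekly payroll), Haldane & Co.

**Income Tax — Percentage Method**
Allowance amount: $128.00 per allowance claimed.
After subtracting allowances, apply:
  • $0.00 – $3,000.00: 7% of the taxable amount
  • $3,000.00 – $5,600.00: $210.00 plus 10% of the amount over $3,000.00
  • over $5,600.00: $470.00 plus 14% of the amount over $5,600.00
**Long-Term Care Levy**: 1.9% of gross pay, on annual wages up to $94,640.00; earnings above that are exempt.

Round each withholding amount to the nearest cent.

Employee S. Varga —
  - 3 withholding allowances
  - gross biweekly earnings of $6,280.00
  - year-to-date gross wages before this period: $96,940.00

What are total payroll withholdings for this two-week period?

Income Tax: taxable = $6,280.00 − 3×$128.00 = $5,896.00
  $470.00 + 14% × ($5,896.00 − $5,600.00) = $470.00 + 14% × $296.00 = $511.44
Long-Term Care Levy: YTD $96,940.00 ≥ cap $94,640.00 → $0.00
Total: $511.44 + $0.00 = $511.44

$511.44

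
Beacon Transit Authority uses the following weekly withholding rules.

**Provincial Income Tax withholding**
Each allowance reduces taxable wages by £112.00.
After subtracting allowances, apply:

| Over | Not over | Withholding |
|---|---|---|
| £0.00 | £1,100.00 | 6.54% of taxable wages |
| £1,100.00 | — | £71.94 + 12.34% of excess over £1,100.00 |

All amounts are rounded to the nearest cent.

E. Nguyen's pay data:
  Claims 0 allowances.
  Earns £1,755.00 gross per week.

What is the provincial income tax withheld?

£152.77

Provincial Income Tax: taxable = £1,755.00
  £71.94 + 12.34% × (£1,755.00 − £1,100.00) = £71.94 + 12.34% × £655.00 = £152.77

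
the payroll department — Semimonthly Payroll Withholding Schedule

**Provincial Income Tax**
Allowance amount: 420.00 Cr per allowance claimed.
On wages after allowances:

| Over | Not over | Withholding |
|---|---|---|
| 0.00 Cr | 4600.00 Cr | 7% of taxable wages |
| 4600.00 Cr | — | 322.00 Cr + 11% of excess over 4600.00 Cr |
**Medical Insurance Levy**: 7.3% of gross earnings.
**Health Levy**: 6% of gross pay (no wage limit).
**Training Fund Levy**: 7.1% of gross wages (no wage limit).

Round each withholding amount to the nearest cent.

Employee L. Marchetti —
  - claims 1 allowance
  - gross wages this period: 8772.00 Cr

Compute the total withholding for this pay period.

2524.21 Cr

Provincial Income Tax: taxable = 8772.00 Cr − 1×420.00 Cr = 8352.00 Cr
  322.00 Cr + 11% × (8352.00 Cr − 4600.00 Cr) = 322.00 Cr + 11% × 3752.00 Cr = 734.72 Cr
Medical Insurance Levy: 7.3% × 8772.00 Cr = 640.36 Cr
Health Levy: 6% × 8772.00 Cr = 526.32 Cr
Training Fund Levy: 7.1% × 8772.00 Cr = 622.81 Cr
Total: 734.72 Cr + 640.36 Cr + 526.32 Cr + 622.81 Cr = 2524.21 Cr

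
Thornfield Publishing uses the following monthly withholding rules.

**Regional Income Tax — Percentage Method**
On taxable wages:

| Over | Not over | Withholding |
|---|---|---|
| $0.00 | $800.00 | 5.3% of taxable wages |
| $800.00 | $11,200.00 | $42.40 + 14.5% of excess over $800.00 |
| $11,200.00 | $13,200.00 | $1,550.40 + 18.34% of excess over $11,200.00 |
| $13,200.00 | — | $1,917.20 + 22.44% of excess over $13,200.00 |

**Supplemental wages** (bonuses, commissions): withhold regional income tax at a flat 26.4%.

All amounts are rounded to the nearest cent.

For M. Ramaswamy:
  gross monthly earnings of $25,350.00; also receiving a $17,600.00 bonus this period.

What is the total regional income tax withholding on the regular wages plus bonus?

Regional Income Tax: taxable = $25,350.00
  $1,917.20 + 22.44% × ($25,350.00 − $13,200.00) = $1,917.20 + 22.44% × $12,150.00 = $4,643.66
Supplemental (26.4% flat on bonus): 26.4% × $17,600.00 = $4,646.40
Total regional income tax: $4,643.66 + $4,646.40 = $9,290.06

$9,290.06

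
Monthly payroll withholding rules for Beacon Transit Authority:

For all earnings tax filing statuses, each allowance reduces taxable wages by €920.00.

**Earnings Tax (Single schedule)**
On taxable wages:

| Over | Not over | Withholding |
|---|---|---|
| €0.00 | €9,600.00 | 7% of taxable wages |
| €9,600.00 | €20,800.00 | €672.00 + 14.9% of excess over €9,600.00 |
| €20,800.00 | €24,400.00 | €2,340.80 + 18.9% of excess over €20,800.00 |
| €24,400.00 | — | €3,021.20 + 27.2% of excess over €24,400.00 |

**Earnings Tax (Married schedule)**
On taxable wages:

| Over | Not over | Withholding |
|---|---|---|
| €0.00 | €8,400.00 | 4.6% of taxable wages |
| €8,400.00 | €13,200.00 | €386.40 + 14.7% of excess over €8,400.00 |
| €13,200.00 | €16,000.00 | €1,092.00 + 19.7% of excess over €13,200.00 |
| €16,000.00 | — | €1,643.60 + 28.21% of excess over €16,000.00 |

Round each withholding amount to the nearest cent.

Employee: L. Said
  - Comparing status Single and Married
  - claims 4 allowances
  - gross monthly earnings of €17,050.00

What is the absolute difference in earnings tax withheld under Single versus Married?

€108.24

Earnings Tax (Single): taxable = €17,050.00 − 4×€920.00 = €13,370.00
  €672.00 + 14.9% × (€13,370.00 − €9,600.00) = €672.00 + 14.9% × €3,770.00 = €1,233.73
Earnings Tax (Married): taxable = €17,050.00 − 4×€920.00 = €13,370.00
  €1,092.00 + 19.7% × (€13,370.00 − €13,200.00) = €1,092.00 + 19.7% × €170.00 = €1,125.49
Difference: |€1,233.73 − €1,125.49| = €108.24 (higher under Single)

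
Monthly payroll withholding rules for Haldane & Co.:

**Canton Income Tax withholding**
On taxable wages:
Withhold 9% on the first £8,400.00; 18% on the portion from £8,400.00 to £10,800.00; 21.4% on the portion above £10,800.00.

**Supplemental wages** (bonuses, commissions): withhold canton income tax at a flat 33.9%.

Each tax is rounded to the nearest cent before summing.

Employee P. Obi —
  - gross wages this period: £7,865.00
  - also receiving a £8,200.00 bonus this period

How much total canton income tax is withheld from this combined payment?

£3,487.65

Canton Income Tax: taxable = £7,865.00
  9% × £7,865.00 = £707.85
Supplemental (33.9% flat on bonus): 33.9% × £8,200.00 = £2,779.80
Total canton income tax: £707.85 + £2,779.80 = £3,487.65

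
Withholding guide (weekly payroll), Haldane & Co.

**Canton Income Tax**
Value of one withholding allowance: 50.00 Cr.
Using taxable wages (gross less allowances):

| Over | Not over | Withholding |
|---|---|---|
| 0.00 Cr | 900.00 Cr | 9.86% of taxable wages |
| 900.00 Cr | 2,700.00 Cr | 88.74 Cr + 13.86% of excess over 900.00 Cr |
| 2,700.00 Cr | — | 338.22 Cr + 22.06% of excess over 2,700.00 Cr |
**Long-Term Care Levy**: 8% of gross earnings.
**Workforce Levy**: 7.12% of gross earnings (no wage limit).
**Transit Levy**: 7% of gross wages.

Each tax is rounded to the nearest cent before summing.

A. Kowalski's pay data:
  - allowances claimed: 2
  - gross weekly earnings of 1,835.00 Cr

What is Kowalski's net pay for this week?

1,224.63 Cr

Canton Income Tax: taxable = 1,835.00 Cr − 2×50.00 Cr = 1,735.00 Cr
  88.74 Cr + 13.86% × (1,735.00 Cr − 900.00 Cr) = 88.74 Cr + 13.86% × 835.00 Cr = 204.47 Cr
Long-Term Care Levy: 8% × 1,835.00 Cr = 146.80 Cr
Workforce Levy: 7.12% × 1,835.00 Cr = 130.65 Cr
Transit Levy: 7% × 1,835.00 Cr = 128.45 Cr
Total withheld: 204.47 Cr + 146.80 Cr + 130.65 Cr + 128.45 Cr = 610.37 Cr
Net pay: 1,835.00 Cr − 610.37 Cr = 1,224.63 Cr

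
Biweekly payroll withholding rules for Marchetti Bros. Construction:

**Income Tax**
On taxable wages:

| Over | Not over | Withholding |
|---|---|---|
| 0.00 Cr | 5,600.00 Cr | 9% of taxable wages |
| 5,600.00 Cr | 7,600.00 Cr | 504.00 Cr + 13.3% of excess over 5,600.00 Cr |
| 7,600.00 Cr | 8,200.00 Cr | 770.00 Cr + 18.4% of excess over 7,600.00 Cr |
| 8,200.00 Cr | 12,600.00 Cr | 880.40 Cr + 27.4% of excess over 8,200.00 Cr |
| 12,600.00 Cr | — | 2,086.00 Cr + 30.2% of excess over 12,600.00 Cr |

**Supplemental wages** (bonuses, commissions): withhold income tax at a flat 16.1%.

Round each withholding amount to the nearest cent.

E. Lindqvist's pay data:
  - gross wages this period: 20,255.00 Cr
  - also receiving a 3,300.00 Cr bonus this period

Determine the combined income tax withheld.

4,929.11 Cr

Income Tax: taxable = 20,255.00 Cr
  2,086.00 Cr + 30.2% × (20,255.00 Cr − 12,600.00 Cr) = 2,086.00 Cr + 30.2% × 7,655.00 Cr = 4,397.81 Cr
Supplemental (16.1% flat on bonus): 16.1% × 3,300.00 Cr = 531.30 Cr
Total income tax: 4,397.81 Cr + 531.30 Cr = 4,929.11 Cr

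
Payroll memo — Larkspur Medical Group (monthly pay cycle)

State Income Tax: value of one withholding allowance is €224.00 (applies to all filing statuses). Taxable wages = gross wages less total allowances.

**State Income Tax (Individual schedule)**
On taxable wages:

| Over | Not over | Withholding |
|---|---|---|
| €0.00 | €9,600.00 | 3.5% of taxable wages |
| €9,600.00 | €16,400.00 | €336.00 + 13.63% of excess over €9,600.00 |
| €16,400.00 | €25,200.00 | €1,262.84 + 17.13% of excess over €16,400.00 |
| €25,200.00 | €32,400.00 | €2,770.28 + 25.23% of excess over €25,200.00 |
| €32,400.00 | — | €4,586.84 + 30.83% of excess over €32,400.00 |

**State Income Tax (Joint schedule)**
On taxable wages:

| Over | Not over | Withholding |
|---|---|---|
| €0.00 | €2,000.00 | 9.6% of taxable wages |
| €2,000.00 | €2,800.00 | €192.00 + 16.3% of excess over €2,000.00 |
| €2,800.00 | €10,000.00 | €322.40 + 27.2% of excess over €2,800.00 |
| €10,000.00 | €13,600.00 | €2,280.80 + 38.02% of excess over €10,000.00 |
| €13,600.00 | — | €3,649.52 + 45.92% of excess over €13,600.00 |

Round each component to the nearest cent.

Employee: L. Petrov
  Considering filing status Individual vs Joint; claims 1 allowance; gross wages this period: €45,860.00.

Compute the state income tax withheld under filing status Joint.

€18,360.45

State Income Tax (Joint): taxable = €45,860.00 − 1×€224.00 = €45,636.00
  €3,649.52 + 45.92% × (€45,636.00 − €13,600.00) = €3,649.52 + 45.92% × €32,036.00 = €18,360.45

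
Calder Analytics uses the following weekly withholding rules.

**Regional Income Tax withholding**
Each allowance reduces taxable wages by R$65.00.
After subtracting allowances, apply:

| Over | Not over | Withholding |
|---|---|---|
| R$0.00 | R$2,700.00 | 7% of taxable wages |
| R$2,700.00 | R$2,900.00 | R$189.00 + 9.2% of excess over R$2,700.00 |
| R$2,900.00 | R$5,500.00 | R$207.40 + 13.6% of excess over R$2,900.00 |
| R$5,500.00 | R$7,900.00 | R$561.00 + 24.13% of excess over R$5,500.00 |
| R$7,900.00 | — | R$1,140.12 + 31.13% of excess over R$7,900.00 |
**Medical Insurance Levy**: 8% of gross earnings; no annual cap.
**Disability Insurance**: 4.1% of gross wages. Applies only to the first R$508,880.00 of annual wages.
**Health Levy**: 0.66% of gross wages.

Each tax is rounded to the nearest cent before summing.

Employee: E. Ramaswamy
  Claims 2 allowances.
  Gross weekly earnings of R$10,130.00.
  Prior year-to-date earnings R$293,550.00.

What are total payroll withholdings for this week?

Regional Income Tax: taxable = R$10,130.00 − 2×R$65.00 = R$10,000.00
  R$1,140.12 + 31.13% × (R$10,000.00 − R$7,900.00) = R$1,140.12 + 31.13% × R$2,100.00 = R$1,793.85
Medical Insurance Levy: 8% × R$10,130.00 = R$810.40
Disability Insurance: 4.1% × R$10,130.00 = R$415.33
Health Levy: 0.66% × R$10,130.00 = R$66.86
Total: R$1,793.85 + R$810.40 + R$415.33 + R$66.86 = R$3,086.44

R$3,086.44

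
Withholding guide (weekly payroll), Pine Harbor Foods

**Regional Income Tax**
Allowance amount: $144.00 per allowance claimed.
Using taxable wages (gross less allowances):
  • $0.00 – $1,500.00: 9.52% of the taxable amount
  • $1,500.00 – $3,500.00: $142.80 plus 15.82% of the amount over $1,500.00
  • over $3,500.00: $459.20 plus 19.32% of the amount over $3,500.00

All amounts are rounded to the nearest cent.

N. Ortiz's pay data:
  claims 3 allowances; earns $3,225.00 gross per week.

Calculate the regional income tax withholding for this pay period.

Regional Income Tax: taxable = $3,225.00 − 3×$144.00 = $2,793.00
  $142.80 + 15.82% × ($2,793.00 − $1,500.00) = $142.80 + 15.82% × $1,293.00 = $347.35

$347.35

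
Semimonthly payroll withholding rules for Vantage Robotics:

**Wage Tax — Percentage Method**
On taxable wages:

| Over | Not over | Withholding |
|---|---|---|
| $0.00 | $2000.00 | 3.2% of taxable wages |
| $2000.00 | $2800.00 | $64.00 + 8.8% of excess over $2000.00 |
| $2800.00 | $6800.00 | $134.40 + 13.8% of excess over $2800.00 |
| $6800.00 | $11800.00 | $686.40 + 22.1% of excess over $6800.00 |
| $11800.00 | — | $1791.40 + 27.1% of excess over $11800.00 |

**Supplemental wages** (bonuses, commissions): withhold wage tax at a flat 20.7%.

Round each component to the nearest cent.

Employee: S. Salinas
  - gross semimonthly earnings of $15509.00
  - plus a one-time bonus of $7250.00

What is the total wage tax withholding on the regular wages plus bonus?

Wage Tax: taxable = $15509.00
  $1791.40 + 27.1% × ($15509.00 − $11800.00) = $1791.40 + 27.1% × $3709.00 = $2796.54
Supplemental (20.7% flat on bonus): 20.7% × $7250.00 = $1500.75
Total wage tax: $2796.54 + $1500.75 = $4297.29

$4297.29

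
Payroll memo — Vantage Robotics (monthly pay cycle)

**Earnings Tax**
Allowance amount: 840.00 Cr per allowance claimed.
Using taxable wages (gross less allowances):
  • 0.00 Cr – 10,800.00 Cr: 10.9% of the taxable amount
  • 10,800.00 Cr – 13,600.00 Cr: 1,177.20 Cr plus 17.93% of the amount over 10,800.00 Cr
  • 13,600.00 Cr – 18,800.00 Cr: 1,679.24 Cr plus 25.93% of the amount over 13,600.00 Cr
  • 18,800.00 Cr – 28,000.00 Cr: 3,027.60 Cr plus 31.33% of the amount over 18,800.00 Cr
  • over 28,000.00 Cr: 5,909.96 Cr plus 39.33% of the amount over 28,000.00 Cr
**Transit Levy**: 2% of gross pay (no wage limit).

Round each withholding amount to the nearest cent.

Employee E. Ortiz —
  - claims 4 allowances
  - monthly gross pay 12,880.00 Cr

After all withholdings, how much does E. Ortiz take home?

Earnings Tax: taxable = 12,880.00 Cr − 4×840.00 Cr = 9,520.00 Cr
  10.9% × 9,520.00 Cr = 1,037.68 Cr
Transit Levy: 2% × 12,880.00 Cr = 257.60 Cr
Total withheld: 1,037.68 Cr + 257.60 Cr = 1,295.28 Cr
Net pay: 12,880.00 Cr − 1,295.28 Cr = 11,584.72 Cr

11,584.72 Cr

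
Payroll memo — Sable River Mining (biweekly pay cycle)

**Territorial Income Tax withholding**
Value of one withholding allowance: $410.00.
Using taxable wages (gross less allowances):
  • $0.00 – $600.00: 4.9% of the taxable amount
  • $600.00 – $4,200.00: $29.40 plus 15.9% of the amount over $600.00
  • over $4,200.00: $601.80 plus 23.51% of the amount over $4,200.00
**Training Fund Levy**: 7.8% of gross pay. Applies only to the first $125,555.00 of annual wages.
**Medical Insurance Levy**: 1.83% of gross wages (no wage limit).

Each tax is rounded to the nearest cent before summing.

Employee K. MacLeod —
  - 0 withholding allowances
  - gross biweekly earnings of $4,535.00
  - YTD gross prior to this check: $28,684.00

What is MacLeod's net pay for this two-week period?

$3,417.72

Territorial Income Tax: taxable = $4,535.00
  $601.80 + 23.51% × ($4,535.00 − $4,200.00) = $601.80 + 23.51% × $335.00 = $680.56
Training Fund Levy: 7.8% × $4,535.00 = $353.73
Medical Insurance Levy: 1.83% × $4,535.00 = $82.99
Total withheld: $680.56 + $353.73 + $82.99 = $1,117.28
Net pay: $4,535.00 − $1,117.28 = $3,417.72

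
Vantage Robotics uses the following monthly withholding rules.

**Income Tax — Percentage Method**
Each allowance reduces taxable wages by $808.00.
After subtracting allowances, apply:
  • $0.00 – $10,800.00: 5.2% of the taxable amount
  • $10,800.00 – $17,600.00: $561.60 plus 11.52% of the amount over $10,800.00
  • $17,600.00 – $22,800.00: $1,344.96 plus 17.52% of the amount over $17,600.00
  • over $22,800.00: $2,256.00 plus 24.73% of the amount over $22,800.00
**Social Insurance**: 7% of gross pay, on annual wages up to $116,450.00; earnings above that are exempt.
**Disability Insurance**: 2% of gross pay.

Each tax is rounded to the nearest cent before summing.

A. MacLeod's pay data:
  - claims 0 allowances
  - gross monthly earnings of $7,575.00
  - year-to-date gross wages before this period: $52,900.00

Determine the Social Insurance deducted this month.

Social Insurance: 7% × $7,575.00 = $530.25

$530.25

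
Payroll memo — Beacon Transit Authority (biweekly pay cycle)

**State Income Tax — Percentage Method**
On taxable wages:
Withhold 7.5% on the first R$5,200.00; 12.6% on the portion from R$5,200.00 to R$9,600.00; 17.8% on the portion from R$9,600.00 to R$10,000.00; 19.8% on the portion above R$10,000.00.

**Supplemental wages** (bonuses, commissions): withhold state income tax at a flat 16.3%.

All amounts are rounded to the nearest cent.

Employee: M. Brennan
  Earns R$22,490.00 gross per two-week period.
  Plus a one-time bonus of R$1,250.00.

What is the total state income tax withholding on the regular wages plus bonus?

R$3,692.37

State Income Tax: taxable = R$22,490.00
  R$1,015.60 + 19.8% × (R$22,490.00 − R$10,000.00) = R$1,015.60 + 19.8% × R$12,490.00 = R$3,488.62
Supplemental (16.3% flat on bonus): 16.3% × R$1,250.00 = R$203.75
Total state income tax: R$3,488.62 + R$203.75 = R$3,692.37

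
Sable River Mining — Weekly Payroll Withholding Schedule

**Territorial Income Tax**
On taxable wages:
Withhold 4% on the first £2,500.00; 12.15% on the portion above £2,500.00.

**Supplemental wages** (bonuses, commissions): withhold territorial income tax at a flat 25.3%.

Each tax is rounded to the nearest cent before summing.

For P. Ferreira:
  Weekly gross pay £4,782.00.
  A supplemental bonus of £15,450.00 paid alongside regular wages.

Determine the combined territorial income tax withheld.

£4,286.11

Territorial Income Tax: taxable = £4,782.00
  £100.00 + 12.15% × (£4,782.00 − £2,500.00) = £100.00 + 12.15% × £2,282.00 = £377.26
Supplemental (25.3% flat on bonus): 25.3% × £15,450.00 = £3,908.85
Total territorial income tax: £377.26 + £3,908.85 = £4,286.11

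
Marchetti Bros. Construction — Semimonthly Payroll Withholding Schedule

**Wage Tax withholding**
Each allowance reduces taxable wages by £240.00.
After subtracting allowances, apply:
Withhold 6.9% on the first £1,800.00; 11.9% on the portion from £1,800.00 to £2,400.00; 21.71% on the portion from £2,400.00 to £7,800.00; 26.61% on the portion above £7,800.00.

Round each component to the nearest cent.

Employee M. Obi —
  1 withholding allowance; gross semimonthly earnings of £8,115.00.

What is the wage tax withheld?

£1,387.90

Wage Tax: taxable = £8,115.00 − 1×£240.00 = £7,875.00
  £1,367.94 + 26.61% × (£7,875.00 − £7,800.00) = £1,367.94 + 26.61% × £75.00 = £1,387.90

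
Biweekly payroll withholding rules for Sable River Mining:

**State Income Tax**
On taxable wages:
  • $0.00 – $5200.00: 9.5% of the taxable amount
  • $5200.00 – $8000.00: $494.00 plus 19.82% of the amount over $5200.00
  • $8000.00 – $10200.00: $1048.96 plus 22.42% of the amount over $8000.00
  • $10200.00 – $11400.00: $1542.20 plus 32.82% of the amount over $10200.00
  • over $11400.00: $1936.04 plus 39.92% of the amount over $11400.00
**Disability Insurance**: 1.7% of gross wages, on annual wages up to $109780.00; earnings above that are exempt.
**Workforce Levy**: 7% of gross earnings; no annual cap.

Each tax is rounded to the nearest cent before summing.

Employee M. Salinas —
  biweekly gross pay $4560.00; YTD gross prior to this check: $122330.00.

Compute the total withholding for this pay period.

State Income Tax: taxable = $4560.00
  9.5% × $4560.00 = $433.20
Disability Insurance: YTD $122330.00 ≥ cap $109780.00 → $0.00
Workforce Levy: 7% × $4560.00 = $319.20
Total: $433.20 + $0.00 + $319.20 = $752.40

$752.40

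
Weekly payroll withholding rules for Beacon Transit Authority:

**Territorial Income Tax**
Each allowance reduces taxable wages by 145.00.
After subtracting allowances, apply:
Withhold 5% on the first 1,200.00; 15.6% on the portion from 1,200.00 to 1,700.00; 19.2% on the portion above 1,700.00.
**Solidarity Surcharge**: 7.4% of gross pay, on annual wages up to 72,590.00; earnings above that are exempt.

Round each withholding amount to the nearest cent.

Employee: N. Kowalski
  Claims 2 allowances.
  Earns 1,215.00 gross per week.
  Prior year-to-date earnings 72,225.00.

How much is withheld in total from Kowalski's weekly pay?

Territorial Income Tax: taxable = 1,215.00 − 2×145.00 = 925.00
  5% × 925.00 = 46.25
Solidarity Surcharge: cap 72,590.00 − YTD 72,225.00 = 365.00 subject; 7.4% × 365.00 = 27.01
Total: 46.25 + 27.01 = 73.26

73.26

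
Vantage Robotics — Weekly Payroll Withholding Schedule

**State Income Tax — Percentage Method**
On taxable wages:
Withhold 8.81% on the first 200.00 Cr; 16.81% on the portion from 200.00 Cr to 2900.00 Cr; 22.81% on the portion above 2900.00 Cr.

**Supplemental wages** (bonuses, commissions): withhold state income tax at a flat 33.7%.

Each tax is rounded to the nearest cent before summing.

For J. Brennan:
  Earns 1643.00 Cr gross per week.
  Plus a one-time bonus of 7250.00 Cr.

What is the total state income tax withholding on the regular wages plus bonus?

State Income Tax: taxable = 1643.00 Cr
  17.62 Cr + 16.81% × (1643.00 Cr − 200.00 Cr) = 17.62 Cr + 16.81% × 1443.00 Cr = 260.19 Cr
Supplemental (33.7% flat on bonus): 33.7% × 7250.00 Cr = 2443.25 Cr
Total state income tax: 260.19 Cr + 2443.25 Cr = 2703.44 Cr

2703.44 Cr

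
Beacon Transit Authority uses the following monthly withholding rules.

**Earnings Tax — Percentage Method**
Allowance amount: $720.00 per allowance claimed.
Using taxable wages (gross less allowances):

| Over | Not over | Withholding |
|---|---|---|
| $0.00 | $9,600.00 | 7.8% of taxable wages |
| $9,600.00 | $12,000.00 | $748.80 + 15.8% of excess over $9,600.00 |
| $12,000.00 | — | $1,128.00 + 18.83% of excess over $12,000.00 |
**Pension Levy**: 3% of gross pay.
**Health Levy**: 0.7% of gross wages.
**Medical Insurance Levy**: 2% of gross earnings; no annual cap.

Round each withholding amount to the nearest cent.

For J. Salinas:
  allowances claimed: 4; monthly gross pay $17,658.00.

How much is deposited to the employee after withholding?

Earnings Tax: taxable = $17,658.00 − 4×$720.00 = $14,778.00
  $1,128.00 + 18.83% × ($14,778.00 − $12,000.00) = $1,128.00 + 18.83% × $2,778.00 = $1,651.10
Pension Levy: 3% × $17,658.00 = $529.74
Health Levy: 0.7% × $17,658.00 = $123.61
Medical Insurance Levy: 2% × $17,658.00 = $353.16
Total withheld: $1,651.10 + $529.74 + $123.61 + $353.16 = $2,657.61
Net pay: $17,658.00 − $2,657.61 = $15,000.39

$15,000.39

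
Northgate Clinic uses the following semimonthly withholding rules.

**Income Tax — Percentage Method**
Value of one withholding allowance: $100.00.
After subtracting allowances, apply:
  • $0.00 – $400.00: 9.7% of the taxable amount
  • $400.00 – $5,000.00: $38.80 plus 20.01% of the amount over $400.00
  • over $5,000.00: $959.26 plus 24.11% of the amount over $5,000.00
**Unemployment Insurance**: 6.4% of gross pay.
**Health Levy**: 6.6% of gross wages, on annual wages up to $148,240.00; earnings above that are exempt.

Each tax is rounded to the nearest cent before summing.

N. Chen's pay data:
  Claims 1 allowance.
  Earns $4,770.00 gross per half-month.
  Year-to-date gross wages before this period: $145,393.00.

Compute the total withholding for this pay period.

$1,386.41

Income Tax: taxable = $4,770.00 − 1×$100.00 = $4,670.00
  $38.80 + 20.01% × ($4,670.00 − $400.00) = $38.80 + 20.01% × $4,270.00 = $893.23
Unemployment Insurance: 6.4% × $4,770.00 = $305.28
Health Levy: cap $148,240.00 − YTD $145,393.00 = $2,847.00 subject; 6.6% × $2,847.00 = $187.90
Total: $893.23 + $305.28 + $187.90 = $1,386.41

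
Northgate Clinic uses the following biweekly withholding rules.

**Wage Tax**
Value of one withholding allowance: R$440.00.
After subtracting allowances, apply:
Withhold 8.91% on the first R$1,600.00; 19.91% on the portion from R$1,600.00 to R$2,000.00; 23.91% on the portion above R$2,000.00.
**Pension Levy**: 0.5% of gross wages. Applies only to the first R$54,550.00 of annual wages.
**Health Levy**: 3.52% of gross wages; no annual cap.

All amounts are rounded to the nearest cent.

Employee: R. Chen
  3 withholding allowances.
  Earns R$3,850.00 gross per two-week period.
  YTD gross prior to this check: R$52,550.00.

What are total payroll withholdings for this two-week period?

R$494.44

Wage Tax: taxable = R$3,850.00 − 3×R$440.00 = R$2,530.00
  R$222.20 + 23.91% × (R$2,530.00 − R$2,000.00) = R$222.20 + 23.91% × R$530.00 = R$348.92
Pension Levy: cap R$54,550.00 − YTD R$52,550.00 = R$2,000.00 subject; 0.5% × R$2,000.00 = R$10.00
Health Levy: 3.52% × R$3,850.00 = R$135.52
Total: R$348.92 + R$10.00 + R$135.52 = R$494.44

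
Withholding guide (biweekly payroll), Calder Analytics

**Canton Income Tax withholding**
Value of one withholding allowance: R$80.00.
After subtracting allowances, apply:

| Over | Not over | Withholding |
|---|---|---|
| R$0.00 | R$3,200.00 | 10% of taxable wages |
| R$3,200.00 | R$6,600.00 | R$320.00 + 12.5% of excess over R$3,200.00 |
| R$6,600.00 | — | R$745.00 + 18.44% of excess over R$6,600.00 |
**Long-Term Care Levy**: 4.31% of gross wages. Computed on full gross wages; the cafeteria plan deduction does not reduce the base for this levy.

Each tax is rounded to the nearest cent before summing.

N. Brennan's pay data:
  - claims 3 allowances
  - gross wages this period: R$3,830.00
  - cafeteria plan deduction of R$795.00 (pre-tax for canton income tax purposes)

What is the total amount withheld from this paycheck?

Canton Income Tax: taxable = R$3,830.00 − R$795.00 − 3×R$80.00 = R$2,795.00
  10% × R$2,795.00 = R$279.50
Long-Term Care Levy: 4.31% × R$3,830.00 = R$165.07
Total: R$279.50 + R$165.07 = R$444.57

R$444.57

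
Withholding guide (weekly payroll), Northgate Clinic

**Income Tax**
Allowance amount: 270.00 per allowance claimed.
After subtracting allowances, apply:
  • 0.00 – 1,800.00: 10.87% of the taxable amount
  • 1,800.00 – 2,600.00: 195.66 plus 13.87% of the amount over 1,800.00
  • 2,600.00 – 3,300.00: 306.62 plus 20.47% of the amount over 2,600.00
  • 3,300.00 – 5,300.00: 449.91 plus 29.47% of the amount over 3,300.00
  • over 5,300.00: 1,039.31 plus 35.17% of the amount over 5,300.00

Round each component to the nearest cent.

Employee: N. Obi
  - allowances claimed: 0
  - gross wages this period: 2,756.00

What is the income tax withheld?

Income Tax: taxable = 2,756.00
  306.62 + 20.47% × (2,756.00 − 2,600.00) = 306.62 + 20.47% × 156.00 = 338.55

338.55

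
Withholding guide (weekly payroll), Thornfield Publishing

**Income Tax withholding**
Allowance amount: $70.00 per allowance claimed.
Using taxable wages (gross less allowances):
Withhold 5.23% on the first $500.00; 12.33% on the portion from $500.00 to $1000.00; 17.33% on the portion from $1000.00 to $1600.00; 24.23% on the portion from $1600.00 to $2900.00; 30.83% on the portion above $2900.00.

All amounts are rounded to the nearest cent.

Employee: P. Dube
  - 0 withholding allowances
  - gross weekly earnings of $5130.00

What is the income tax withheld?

$1194.28

Income Tax: taxable = $5130.00
  $506.77 + 30.83% × ($5130.00 − $2900.00) = $506.77 + 30.83% × $2230.00 = $1194.28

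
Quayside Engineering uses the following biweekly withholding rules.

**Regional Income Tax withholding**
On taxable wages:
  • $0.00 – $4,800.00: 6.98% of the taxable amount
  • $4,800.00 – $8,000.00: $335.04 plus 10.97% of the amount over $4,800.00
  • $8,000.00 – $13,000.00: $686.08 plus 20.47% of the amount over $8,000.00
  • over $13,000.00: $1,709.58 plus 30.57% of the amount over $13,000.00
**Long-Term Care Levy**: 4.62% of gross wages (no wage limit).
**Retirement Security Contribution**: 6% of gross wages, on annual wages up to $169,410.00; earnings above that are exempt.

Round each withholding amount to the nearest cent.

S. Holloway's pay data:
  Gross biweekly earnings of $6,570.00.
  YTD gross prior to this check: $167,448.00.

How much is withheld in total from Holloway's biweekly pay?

$950.46

Regional Income Tax: taxable = $6,570.00
  $335.04 + 10.97% × ($6,570.00 − $4,800.00) = $335.04 + 10.97% × $1,770.00 = $529.21
Long-Term Care Levy: 4.62% × $6,570.00 = $303.53
Retirement Security Contribution: cap $169,410.00 − YTD $167,448.00 = $1,962.00 subject; 6% × $1,962.00 = $117.72
Total: $529.21 + $303.53 + $117.72 = $950.46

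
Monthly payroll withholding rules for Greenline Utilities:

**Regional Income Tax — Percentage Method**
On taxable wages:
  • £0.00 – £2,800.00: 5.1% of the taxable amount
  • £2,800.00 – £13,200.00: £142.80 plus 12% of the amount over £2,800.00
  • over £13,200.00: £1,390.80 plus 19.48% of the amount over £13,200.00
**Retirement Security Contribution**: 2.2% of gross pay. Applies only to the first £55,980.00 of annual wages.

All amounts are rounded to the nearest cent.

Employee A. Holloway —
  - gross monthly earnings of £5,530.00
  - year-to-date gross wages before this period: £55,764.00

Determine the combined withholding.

Regional Income Tax: taxable = £5,530.00
  £142.80 + 12% × (£5,530.00 − £2,800.00) = £142.80 + 12% × £2,730.00 = £470.40
Retirement Security Contribution: cap £55,980.00 − YTD £55,764.00 = £216.00 subject; 2.2% × £216.00 = £4.75
Total: £470.40 + £4.75 = £475.15

£475.15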